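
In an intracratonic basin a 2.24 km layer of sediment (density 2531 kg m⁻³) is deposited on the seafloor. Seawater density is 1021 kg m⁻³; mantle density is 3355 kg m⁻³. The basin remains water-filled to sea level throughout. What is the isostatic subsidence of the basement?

1.45 km

Submarine loading: the sediment displaces seawater, and the subsidence is in turn flooded, so s (ρ_m − ρ_w) = t (ρ_sed − ρ_w).
s = 2.24 km × (2531 − 1021) / (3355 − 1021) = 1.45 km.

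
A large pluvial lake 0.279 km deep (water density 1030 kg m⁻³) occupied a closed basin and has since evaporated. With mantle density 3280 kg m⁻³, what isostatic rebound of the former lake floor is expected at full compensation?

u = d ρ_w/ρ_m = 0.279 km × 1030/3280 = 0.0876 km.

0.0876 km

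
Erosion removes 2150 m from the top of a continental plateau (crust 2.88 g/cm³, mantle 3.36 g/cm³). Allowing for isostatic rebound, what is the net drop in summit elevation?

307 m

Rebound u = e ρ_c/ρ_m = 2150 m × 2.88/3.36 = 1843 m.
Net surface drop = e − u = 2150 m − 1843 m = e (ρ_m − ρ_c)/ρ_m = 307 m.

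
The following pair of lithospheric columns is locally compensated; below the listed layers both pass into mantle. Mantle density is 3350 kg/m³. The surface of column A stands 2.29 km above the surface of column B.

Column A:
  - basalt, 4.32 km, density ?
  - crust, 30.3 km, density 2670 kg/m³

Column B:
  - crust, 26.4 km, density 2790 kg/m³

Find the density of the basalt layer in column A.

Take the compensation level at the base of the deeper column (depth z_c below the surface of column A) and equate Σ ρ_i t_i down to z_c; mantle fills any gap and the z_c terms cancel.
Column A: 4.32×ρ + 30.3×2670 + (z_c − 34.62)×3350
Column B: 2.29×0 + 26.4×2790 + (z_c − 2.29 − 26.4)×3350
The z_c×3350 term appears on both sides and cancels. Collect the known terms of each column as K = Σ(ρt)_known − 3350 × (depth of known layers): K_A = 80901 − 3350×34.62 = −35076; K_B = 73656 − 3350×(2.29 + 26.4) = −22455.5.
Balance: K_A + 4.32×ρ = K_B, so ρ = (K_B − K_A)/4.32 = 12620.5/4.32 = 2920 kg/m³.

2920 kg/m³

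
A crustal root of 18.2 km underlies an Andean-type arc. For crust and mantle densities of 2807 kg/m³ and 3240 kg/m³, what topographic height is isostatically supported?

2.81 km

Isostatic balance requires: ρ_c h = (ρ_m − ρ_c) r.
h = r (ρ_m − ρ_c) / ρ_c = 18.2 km × (3240 − 2807) / 2807 = 2.81 km.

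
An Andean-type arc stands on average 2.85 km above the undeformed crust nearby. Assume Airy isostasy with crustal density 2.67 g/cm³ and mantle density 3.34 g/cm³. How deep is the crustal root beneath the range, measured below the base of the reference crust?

11.4 km

By Archimedes' principle applied to the lithosphere: the weight of the topography is balanced by the buoyancy of the root, ρ_c h = (ρ_m − ρ_c) r.
r = h · ρ_c / (ρ_m − ρ_c) = 2.85 km × 2.67 / (3.34 − 2.67) = 11.4 km.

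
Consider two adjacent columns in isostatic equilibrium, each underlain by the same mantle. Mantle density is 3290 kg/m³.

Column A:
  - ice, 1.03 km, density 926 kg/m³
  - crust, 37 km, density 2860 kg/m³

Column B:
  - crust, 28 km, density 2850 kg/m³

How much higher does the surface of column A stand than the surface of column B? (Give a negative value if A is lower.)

1.83 km

For any compensation level in the mantle, the mantle terms cancel and isostasy reduces to e = (Σt_A − Σt_B) − (Σ(ρt)_A − Σ(ρt)_B) / ρ_m.
Σt_A = 38.03 km; Σt_B = 28 km; Σ(ρt)_A = 106773.78; Σ(ρt)_B = 79800 (in km·kg/m³).
e = (38.03 − 28) − (106773.78 − 79800) / 3290 = 1.83 km.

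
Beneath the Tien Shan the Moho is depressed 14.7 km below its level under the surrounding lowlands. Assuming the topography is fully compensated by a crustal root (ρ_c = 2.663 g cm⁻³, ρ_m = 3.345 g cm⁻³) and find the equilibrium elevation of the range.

Balancing pressure at the compensation depth: ρ_c h = (ρ_m − ρ_c) r.
h = r (ρ_m − ρ_c) / ρ_c = 14.7 km × (3.345 − 2.663) / 2.663 = 3.76 km.

3.76 km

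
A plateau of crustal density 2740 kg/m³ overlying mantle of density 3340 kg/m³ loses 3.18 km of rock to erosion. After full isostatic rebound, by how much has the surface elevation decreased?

0.571 km

Rebound u = e ρ_c/ρ_m = 3.18 km × 2740/3340 = 2.609 km.
Net surface drop = e − u = 3.18 km − 2.609 km = e (ρ_m − ρ_c)/ρ_m = 0.571 km.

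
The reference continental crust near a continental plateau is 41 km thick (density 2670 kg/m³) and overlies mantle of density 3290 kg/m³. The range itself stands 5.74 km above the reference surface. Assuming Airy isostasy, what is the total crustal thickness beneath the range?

71.5 km

Root depth r = h ρ_c / (ρ_m − ρ_c) = 5.74 km × 2670 / 620 = 24.72 km.
Total thickness = T + h + r = 41 km + 5.74 km + 24.72 km = 71.5 km.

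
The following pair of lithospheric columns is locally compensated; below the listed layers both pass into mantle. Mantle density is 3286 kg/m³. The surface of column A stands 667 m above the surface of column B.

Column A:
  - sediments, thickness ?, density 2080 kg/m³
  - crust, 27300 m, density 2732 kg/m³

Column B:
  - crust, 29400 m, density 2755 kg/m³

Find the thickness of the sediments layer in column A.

Take the compensation level at the base of the deeper column (depth z_c below the surface of column A) and equate Σ ρ_i t_i down to z_c; mantle fills any gap and the z_c terms cancel.
Column A: x×2080 + 27300×2732 + (z_c − 27300 − x)×3286
Column B: 667×0 + 29400×2755 + (z_c − 667 − 29400)×3286
The z_c×3286 term appears on both sides and cancels. Collect the known terms of each column as K = Σ(ρt)_known − 3286 × (depth of known layers): K_A = 74583600 − 3286×27300 = −15124200; K_B = 80997000 − 3286×(667 + 29400) = −17803162.
Balance: K_A − x×(3286 − 2080) = K_B, so x = (K_A − K_B)/(3286 − 2080) = 2678960/1206 = 2220 m.

2220 m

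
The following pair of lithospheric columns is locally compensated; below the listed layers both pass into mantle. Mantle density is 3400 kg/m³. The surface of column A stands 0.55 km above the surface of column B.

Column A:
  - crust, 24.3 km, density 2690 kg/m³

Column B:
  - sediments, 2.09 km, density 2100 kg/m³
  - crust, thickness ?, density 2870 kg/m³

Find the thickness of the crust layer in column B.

23.9 km

Take the compensation level at the base of the deeper column (depth z_c below the surface of column A) and equate Σ ρ_i t_i down to z_c; mantle fills any gap and the z_c terms cancel.
Column A: 24.3×2690 + (z_c − 24.3)×3400
Column B: 0.55×0 + 2.09×2100 + x×2870 + (z_c − 0.55 − 2.09 − x)×3400
The z_c×3400 term appears on both sides and cancels. Collect the known terms of each column as K = Σ(ρt)_known − 3400 × (depth of known layers): K_A = 65367 − 3400×24.3 = −17253; K_B = 4389 − 3400×(0.55 + 2.09) = −4587.
Balance: K_A = K_B − x×(3400 − 2870), so x = (K_B − K_A)/(3400 − 2870) = 12666/530 = 23.9 km.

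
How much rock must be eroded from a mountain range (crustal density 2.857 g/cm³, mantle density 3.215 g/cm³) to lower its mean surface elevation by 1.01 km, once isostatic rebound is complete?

9.07 km

Net drop Δ = e − u = e − e ρ_c/ρ_m = e (ρ_m − ρ_c)/ρ_m.
e = Δ ρ_m/(ρ_m − ρ_c) = 1.01 km × 3.215/0.358 = 9.07 km.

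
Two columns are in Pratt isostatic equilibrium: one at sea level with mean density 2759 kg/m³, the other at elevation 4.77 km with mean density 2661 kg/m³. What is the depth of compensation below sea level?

130 km

ρ_ref D = ρ (D + h) → D (ρ_ref − ρ) = ρ h.
D = ρ h/(ρ_ref − ρ) = 2661 × 4.77 km/(2759 − 2661) = 130 km.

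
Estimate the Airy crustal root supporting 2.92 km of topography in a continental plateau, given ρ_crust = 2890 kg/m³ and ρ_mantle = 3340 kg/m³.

18.8 km

Isostatic balance requires: the weight of the topography is balanced by the buoyancy of the root, ρ_c h = (ρ_m − ρ_c) r.
r = h · ρ_c / (ρ_m − ρ_c) = 2.92 km × 2890 / (3340 − 2890) = 18.8 km.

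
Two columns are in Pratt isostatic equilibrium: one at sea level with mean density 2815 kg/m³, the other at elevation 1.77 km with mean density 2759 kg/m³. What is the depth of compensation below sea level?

87.2 km

ρ_ref D = ρ (D + h) → D (ρ_ref − ρ) = ρ h.
D = ρ h/(ρ_ref − ρ) = 2759 × 1.77 km/(2815 − 2759) = 87.2 km.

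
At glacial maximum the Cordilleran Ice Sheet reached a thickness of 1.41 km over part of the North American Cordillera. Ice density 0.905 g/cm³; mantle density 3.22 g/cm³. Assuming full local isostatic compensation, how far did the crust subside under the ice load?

0.396 km

In Airy isostatic equilibrium: the ice load ρ_ice t is balanced by mantle displaced below, ρ_m s.
s = t ρ_ice / ρ_m = 1.41 km × 0.905/3.22 = 0.396 km.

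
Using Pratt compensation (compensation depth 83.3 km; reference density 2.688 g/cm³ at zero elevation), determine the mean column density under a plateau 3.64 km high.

Pratt balance: ρ_ref D = ρ (D + h).
ρ = ρ_ref D/(D + h) = 2.688 × 83.3 km/(83.3 km + 3.64 km) = 2.58 g/cm³.

2.58 g/cm³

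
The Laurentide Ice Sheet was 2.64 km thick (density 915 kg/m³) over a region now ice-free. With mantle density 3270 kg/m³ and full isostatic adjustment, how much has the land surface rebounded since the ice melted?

0.739 km

Removing the load lets mantle flow back in; uplift u satisfies ρ_ice t = ρ_m u.
u = t ρ_ice/ρ_m = 2.64 km × 915/3270 = 0.739 km.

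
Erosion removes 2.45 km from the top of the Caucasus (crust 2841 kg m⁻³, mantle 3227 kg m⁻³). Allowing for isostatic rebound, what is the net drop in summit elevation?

0.293 km

Rebound u = e ρ_c/ρ_m = 2.45 km × 2841/3227 = 2.157 km.
Net surface drop = e − u = 2.45 km − 2.157 km = e (ρ_m − ρ_c)/ρ_m = 0.293 km.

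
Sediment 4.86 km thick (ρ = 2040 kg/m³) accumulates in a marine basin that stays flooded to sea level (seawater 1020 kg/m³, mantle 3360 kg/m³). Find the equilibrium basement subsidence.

2.12 km

Submarine loading: the sediment displaces seawater, and the subsidence is in turn flooded, so s (ρ_m − ρ_w) = t (ρ_sed − ρ_w).
s = 4.86 km × (2040 − 1020) / (3360 − 1020) = 2.12 km.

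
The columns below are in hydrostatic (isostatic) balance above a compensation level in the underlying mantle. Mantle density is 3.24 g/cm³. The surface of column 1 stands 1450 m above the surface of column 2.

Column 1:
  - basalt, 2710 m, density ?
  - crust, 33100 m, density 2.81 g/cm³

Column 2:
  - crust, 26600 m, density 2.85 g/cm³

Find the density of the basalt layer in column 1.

2.93 g/cm³

Take the compensation level at the base of the deeper column (depth z_c below the surface of column 1) and equate Σ ρ_i t_i down to z_c; mantle fills any gap and the z_c terms cancel.
Column 1: 2710×ρ + 33100×2.81 + (z_c − 35810)×3.24
Column 2: 1450×0 + 26600×2.85 + (z_c − 1450 − 26600)×3.24
The z_c×3.24 term appears on both sides and cancels. Collect the known terms of each column as K = Σ(ρt)_known − 3.24 × (depth of known layers): K_1 = 93011 − 3.24×35810 = −23013.4; K_2 = 75810 − 3.24×(1450 + 26600) = −15072.
Balance: K_1 + 2710×ρ = K_2, so ρ = (K_2 − K_1)/2710 = 7941.4/2710 = 2.93 g/cm³.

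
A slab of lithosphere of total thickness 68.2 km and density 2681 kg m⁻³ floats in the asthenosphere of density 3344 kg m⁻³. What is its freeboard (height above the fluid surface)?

Floating equilibrium: submerged depth d = t ρ_obj/ρ_fluid = 68.2 km × 2681/3344 = 54.68 km.
Freeboard = t − d = 68.2 km − 54.68 km = 13.5 km.

13.5 km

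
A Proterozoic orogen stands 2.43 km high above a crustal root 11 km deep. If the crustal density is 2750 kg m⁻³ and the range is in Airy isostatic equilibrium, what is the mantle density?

3360 kg m⁻³

Airy balance: ρ_c h = (ρ_m − ρ_c) r → ρ_m = ρ_c (1 + h/r).
ρ_m = 2750 × (1 + 2.43 km/11 km) = 3360 kg m⁻³.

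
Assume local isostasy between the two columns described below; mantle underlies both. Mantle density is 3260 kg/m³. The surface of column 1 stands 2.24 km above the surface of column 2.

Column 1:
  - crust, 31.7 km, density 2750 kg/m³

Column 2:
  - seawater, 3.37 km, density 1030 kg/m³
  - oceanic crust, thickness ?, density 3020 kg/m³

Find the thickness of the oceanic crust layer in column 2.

Take the compensation level at the base of the deeper column (depth z_c below the surface of column 1) and equate Σ ρ_i t_i down to z_c; mantle fills any gap and the z_c terms cancel.
Column 1: 31.7×2750 + (z_c − 31.7)×3260
Column 2: 2.24×0 + 3.37×1030 + x×3020 + (z_c − 2.24 − 3.37 − x)×3260
The z_c×3260 term appears on both sides and cancels. Collect the known terms of each column as K = Σ(ρt)_known − 3260 × (depth of known layers): K_1 = 87175 − 3260×31.7 = −16167; K_2 = 3471.1 − 3260×(2.24 + 3.37) = −14817.5.
Balance: K_1 = K_2 − x×(3260 − 3020), so x = (K_2 − K_1)/(3260 − 3020) = 1349.5/240 = 5.62 km.

5.62 km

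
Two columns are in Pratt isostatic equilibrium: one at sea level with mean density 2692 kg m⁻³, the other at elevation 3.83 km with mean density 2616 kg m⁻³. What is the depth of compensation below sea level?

132 km

ρ_ref D = ρ (D + h) → D (ρ_ref − ρ) = ρ h.
D = ρ h/(ρ_ref − ρ) = 2616 × 3.83 km/(2692 − 2616) = 132 km.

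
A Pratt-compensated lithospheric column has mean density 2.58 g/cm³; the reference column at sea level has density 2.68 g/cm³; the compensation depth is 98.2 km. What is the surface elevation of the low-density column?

3.81 km

ρ_ref D = ρ (D + h) → h = D (ρ_ref − ρ)/ρ.
h = 98.2 km × (2.68 − 2.58)/2.58 = 3.81 km.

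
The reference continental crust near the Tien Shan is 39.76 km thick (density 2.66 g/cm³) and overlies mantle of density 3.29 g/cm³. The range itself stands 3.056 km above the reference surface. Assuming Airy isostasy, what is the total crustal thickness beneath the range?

55.7 km

Root depth r = h ρ_c / (ρ_m − ρ_c) = 3.056 km × 2.66 / 0.63 = 12.9 km.
Total thickness = T + h + r = 39.76 km + 3.056 km + 12.9 km = 55.7 km.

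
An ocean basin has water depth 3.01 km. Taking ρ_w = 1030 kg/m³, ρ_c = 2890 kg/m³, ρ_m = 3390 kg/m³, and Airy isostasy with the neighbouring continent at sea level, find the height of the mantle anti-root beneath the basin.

For local isostatic compensation: replacing crust with seawater at the top is compensated by replacing crust with mantle at the base: d (ρ_c − ρ_w) = a (ρ_m − ρ_c).
a = d (ρ_c − ρ_w)/(ρ_m − ρ_c) = 3.01 km × 1860/500 = 11.2 km.

11.2 km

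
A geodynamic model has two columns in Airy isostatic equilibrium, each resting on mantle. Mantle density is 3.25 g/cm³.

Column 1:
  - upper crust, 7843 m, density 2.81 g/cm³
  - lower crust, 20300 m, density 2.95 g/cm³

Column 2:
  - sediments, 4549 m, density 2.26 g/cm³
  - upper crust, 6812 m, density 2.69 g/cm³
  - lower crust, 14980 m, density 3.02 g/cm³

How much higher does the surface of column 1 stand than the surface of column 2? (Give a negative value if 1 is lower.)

−684 m

For any compensation level in the mantle, the mantle terms cancel and isostasy reduces to e = (Σt_1 − Σt_2) − (Σ(ρt)_1 − Σ(ρt)_2) / ρ_m.
Σt_1 = 28143 m; Σt_2 = 26341 m; Σ(ρt)_1 = 81923.83; Σ(ρt)_2 = 73844.62 (in m·g/cm³).
e = (28143 − 26341) − (81923.83 − 73844.62) / 3.25 = −684 m.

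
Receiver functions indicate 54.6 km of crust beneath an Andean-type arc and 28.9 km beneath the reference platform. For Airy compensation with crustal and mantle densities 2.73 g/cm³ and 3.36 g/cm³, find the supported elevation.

4.82 km

Excess crust Δ = 54.6 km − 28.9 km = 25.7 km, split between elevation h and root r with h + r = Δ.
Airy balance ρ_c h = (ρ_m − ρ_c) r gives r = h ρ_c/(ρ_m − ρ_c), so h (1 + ρ_c/(ρ_m − ρ_c)) = Δ, i.e. h = Δ (ρ_m − ρ_c)/ρ_m.
h = 25.7 km × 0.63/3.36 = 4.82 km.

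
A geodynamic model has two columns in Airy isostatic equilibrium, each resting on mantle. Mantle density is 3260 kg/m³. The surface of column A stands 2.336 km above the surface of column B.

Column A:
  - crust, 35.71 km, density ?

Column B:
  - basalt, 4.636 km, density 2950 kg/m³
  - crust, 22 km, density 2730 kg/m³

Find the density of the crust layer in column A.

2680 kg/m³

Take the compensation level at the base of the deeper column (depth z_c below the surface of column A) and equate Σ ρ_i t_i down to z_c; mantle fills any gap and the z_c terms cancel.
Column A: 35.71×ρ + (z_c − 35.71)×3260
Column B: 2.336×0 + 4.636×2950 + 22×2730 + (z_c − 2.336 − 26.636)×3260
The z_c×3260 term appears on both sides and cancels. Collect the known terms of each column as K = Σ(ρt)_known − 3260 × (depth of known layers): K_A = 0 − 3260×35.71 = −116414.6; K_B = 73736.2 − 3260×(2.336 + 26.636) = −20712.52.
Balance: K_A + 35.71×ρ = K_B, so ρ = (K_B − K_A)/35.71 = 95702.1/35.71 = 2680 kg/m³.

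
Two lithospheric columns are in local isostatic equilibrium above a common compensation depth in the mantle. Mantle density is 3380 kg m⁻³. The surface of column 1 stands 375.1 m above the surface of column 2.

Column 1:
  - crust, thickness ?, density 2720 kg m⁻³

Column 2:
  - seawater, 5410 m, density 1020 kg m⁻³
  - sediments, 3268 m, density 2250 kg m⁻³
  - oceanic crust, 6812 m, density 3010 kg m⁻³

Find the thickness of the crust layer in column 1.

Take the compensation level at the base of the deeper column (depth z_c below the surface of column 1) and equate Σ ρ_i t_i down to z_c; mantle fills any gap and the z_c terms cancel.
Column 1: x×2720 + (z_c − 0 − x)×3380
Column 2: 375.1×0 + 5410×1020 + 3268×2250 + 6812×3010 + (z_c − 375.1 − 15490)×3380
The z_c×3380 term appears on both sides and cancels. Collect the known terms of each column as K = Σ(ρt)_known − 3380 × (depth of known layers): K_1 = 0 − 3380×0 = 0; K_2 = 33375320 − 3380×(375.1 + 15490) = −20248718.
Balance: K_1 − x×(3380 − 2720) = K_2, so x = (K_1 − K_2)/(3380 − 2720) = 20248700/660 = 30700 m.

30700 m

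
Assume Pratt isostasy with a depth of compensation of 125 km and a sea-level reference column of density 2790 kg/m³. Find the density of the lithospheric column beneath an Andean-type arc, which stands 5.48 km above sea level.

Pratt balance: ρ_ref D = ρ (D + h).
ρ = ρ_ref D/(D + h) = 2790 × 125 km/(125 km + 5.48 km) = 2670 kg/m³.

2670 kg/m³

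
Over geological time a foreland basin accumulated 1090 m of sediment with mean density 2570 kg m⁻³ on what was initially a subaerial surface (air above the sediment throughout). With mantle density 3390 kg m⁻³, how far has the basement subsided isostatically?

Subaerial load: s = t ρ_sed / ρ_m = 1090 m × 2570/3390 = 826 m.

826 m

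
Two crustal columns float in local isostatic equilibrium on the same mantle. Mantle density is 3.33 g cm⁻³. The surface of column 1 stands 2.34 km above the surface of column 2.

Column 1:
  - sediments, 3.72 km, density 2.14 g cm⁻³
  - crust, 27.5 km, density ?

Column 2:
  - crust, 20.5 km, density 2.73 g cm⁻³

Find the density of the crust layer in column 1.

Take the compensation level at the base of the deeper column (depth z_c below the surface of column 1) and equate Σ ρ_i t_i down to z_c; mantle fills any gap and the z_c terms cancel.
Column 1: 3.72×2.14 + 27.5×ρ + (z_c − 31.22)×3.33
Column 2: 2.34×0 + 20.5×2.73 + (z_c − 2.34 − 20.5)×3.33
The z_c×3.33 term appears on both sides and cancels. Collect the known terms of each column as K = Σ(ρt)_known − 3.33 × (depth of known layers): K_1 = 7.9608 − 3.33×31.22 = −96.0018; K_2 = 55.965 − 3.33×(2.34 + 20.5) = −20.0922.
Balance: K_1 + 27.5×ρ = K_2, so ρ = (K_2 − K_1)/27.5 = 75.9096/27.5 = 2.76 g cm⁻³.

2.76 g cm⁻³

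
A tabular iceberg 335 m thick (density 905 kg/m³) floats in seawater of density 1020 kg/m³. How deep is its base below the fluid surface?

297 m

Draft d = t ρ_obj/ρ_fluid = 335 m × 905/1020 = 297 m.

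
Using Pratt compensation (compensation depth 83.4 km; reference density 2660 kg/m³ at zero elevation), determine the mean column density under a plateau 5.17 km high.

2500 kg/m³

Pratt balance: ρ_ref D = ρ (D + h).
ρ = ρ_ref D/(D + h) = 2660 × 83.4 km/(83.4 km + 5.17 km) = 2500 kg/m³.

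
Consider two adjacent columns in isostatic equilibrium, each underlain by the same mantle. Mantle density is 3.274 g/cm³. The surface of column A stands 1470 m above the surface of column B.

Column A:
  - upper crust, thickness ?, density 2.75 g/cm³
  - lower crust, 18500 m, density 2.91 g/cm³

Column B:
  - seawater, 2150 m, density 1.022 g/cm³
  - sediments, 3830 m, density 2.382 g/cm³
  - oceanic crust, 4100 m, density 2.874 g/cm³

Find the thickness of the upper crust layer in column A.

Take the compensation level at the base of the deeper column (depth z_c below the surface of column A) and equate Σ ρ_i t_i down to z_c; mantle fills any gap and the z_c terms cancel.
Column A: x×2.75 + 18500×2.91 + (z_c − 18500 − x)×3.274
Column B: 1470×0 + 2150×1.022 + 3830×2.382 + 4100×2.874 + (z_c − 1470 − 10080)×3.274
The z_c×3.274 term appears on both sides and cancels. Collect the known terms of each column as K = Σ(ρt)_known − 3.274 × (depth of known layers): K_A = 53835 − 3.274×18500 = −6734; K_B = 23103.76 − 3.274×(1470 + 10080) = −14710.94.
Balance: K_A − x×(3.274 − 2.75) = K_B, so x = (K_A − K_B)/(3.274 − 2.75) = 7976.94/0.524 = 15200 m.

15200 m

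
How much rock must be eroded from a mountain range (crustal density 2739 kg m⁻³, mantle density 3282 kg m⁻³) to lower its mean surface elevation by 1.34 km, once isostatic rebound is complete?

8.1 km

Net drop Δ = e − u = e − e ρ_c/ρ_m = e (ρ_m − ρ_c)/ρ_m.
e = Δ ρ_m/(ρ_m − ρ_c) = 1.34 km × 3282/543 = 8.1 km.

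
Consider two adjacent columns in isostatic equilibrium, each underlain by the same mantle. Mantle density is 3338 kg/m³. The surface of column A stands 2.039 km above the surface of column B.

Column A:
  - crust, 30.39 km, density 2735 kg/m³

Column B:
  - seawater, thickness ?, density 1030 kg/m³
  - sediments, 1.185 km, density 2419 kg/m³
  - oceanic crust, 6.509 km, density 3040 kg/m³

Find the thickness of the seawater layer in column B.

Take the compensation level at the base of the deeper column (depth z_c below the surface of column A) and equate Σ ρ_i t_i down to z_c; mantle fills any gap and the z_c terms cancel.
Column A: 30.39×2735 + (z_c − 30.39)×3338
Column B: 2.039×0 + x×1030 + 1.185×2419 + 6.509×3040 + (z_c − 2.039 − 7.694 − x)×3338
The z_c×3338 term appears on both sides and cancels. Collect the known terms of each column as K = Σ(ρt)_known − 3338 × (depth of known layers): K_A = 83116.65 − 3338×30.39 = −18325.17; K_B = 22653.875 − 3338×(2.039 + 7.694) = −9834.879.
Balance: K_A = K_B − x×(3338 − 1030), so x = (K_B − K_A)/(3338 − 1030) = 8490.29/2308 = 3.68 km.

3.68 km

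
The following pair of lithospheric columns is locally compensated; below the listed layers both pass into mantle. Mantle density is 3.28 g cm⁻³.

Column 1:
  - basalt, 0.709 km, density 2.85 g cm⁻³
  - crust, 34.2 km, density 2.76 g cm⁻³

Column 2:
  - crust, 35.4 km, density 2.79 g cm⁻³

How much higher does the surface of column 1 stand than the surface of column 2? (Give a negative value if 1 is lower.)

0.226 km

For any compensation level in the mantle, the mantle terms cancel and isostasy reduces to e = (Σt_1 − Σt_2) − (Σ(ρt)_1 − Σ(ρt)_2) / ρ_m.
Σt_1 = 34.909 km; Σt_2 = 35.4 km; Σ(ρt)_1 = 96.41265; Σ(ρt)_2 = 98.766 (in km·g cm⁻³).
e = (34.909 − 35.4) − (96.41265 − 98.766) / 3.28 = 0.226 km.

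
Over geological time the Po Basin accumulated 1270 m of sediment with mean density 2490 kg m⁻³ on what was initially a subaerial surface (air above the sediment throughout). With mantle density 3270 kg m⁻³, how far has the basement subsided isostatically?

Subaerial load: s = t ρ_sed / ρ_m = 1270 m × 2490/3270 = 967 m.

967 m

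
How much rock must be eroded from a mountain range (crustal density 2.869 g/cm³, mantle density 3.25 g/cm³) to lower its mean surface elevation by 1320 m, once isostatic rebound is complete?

11300 m

Net drop Δ = e − u = e − e ρ_c/ρ_m = e (ρ_m − ρ_c)/ρ_m.
e = Δ ρ_m/(ρ_m − ρ_c) = 1320 m × 3.25/0.381 = 11300 m.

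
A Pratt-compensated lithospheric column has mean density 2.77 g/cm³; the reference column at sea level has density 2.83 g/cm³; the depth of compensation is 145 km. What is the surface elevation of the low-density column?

ρ_ref D = ρ (D + h) → h = D (ρ_ref − ρ)/ρ.
h = 145 km × (2.83 − 2.77)/2.77 = 3.14 km.

3.14 km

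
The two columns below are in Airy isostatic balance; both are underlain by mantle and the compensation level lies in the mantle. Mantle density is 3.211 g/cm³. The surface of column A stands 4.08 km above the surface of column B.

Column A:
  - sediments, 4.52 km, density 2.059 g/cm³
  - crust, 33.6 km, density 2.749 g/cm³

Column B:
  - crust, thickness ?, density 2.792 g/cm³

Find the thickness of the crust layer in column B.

18.2 km

Take the compensation level at the base of the deeper column (depth z_c below the surface of column A) and equate Σ ρ_i t_i down to z_c; mantle fills any gap and the z_c terms cancel.
Column A: 4.52×2.059 + 33.6×2.749 + (z_c − 38.12)×3.211
Column B: 4.08×0 + x×2.792 + (z_c − 4.08 − 0 − x)×3.211
The z_c×3.211 term appears on both sides and cancels. Collect the known terms of each column as K = Σ(ρt)_known − 3.211 × (depth of known layers): K_A = 101.67308 − 3.211×38.12 = −20.73024; K_B = 0 − 3.211×(4.08 + 0) = −13.10088.
Balance: K_A = K_B − x×(3.211 − 2.792), so x = (K_B − K_A)/(3.211 − 2.792) = 7.62936/0.419 = 18.2 km.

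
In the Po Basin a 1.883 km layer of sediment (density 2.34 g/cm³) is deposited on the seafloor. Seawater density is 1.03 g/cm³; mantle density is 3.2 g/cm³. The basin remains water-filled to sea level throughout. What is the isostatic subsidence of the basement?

1.14 km

Submarine loading: the sediment displaces seawater, and the subsidence is in turn flooded, so s (ρ_m − ρ_w) = t (ρ_sed − ρ_w).
s = 1.883 km × (2.34 − 1.03) / (3.2 − 1.03) = 1.14 km.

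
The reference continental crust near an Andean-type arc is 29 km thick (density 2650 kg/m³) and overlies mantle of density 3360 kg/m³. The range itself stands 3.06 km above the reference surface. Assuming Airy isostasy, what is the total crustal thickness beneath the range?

43.5 km

Root depth r = h ρ_c / (ρ_m − ρ_c) = 3.06 km × 2650 / 710 = 11.42 km.
Total thickness = T + h + r = 29 km + 3.06 km + 11.42 km = 43.5 km.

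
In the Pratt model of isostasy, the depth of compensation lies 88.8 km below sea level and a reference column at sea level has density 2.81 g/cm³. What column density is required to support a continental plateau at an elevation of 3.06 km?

Pratt balance: ρ_ref D = ρ (D + h).
ρ = ρ_ref D/(D + h) = 2.81 × 88.8 km/(88.8 km + 3.06 km) = 2.72 g/cm³.

2.72 g/cm³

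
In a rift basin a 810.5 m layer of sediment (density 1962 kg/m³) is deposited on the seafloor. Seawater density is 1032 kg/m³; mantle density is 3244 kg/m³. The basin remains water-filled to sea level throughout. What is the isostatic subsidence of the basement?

Submarine loading: the sediment displaces seawater, and the subsidence is in turn flooded, so s (ρ_m − ρ_w) = t (ρ_sed − ρ_w).
s = 810.5 m × (1962 − 1032) / (3244 − 1032) = 341 m.

341 m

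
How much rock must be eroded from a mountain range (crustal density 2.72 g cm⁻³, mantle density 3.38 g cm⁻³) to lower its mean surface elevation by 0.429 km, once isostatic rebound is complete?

Net drop Δ = e − u = e − e ρ_c/ρ_m = e (ρ_m − ρ_c)/ρ_m.
e = Δ ρ_m/(ρ_m − ρ_c) = 0.429 km × 3.38/0.66 = 2.2 km.

2.2 km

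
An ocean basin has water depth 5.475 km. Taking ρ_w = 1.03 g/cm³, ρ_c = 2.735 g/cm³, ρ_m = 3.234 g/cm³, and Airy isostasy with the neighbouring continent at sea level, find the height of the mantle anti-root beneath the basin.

18.7 km

Balancing pressure at the compensation depth: replacing crust with seawater at the top is compensated by replacing crust with mantle at the base: d (ρ_c − ρ_w) = a (ρ_m − ρ_c).
a = d (ρ_c − ρ_w)/(ρ_m − ρ_c) = 5.475 km × 1.705/0.499 = 18.7 km.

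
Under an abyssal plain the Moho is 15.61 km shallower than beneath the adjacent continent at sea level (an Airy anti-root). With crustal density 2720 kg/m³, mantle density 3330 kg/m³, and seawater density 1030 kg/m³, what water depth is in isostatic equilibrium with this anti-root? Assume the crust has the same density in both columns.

5.63 km

Replacing a thickness d of crust by seawater at the top must be balanced by replacing crust with mantle at the base: d (ρ_c − ρ_w) = a (ρ_m − ρ_c).
d = a (ρ_m − ρ_c)/(ρ_c − ρ_w) = 15.61 km × 610/1690 = 5.63 km.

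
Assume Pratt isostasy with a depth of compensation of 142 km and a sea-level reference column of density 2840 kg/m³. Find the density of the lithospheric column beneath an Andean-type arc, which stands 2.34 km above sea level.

Pratt balance: ρ_ref D = ρ (D + h).
ρ = ρ_ref D/(D + h) = 2840 × 142 km/(142 km + 2.34 km) = 2790 kg/m³.

2790 kg/m³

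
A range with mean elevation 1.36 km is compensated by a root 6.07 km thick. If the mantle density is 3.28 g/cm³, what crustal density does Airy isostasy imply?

2.68 g/cm³

ρ_c h = (ρ_m − ρ_c) r → ρ_c (h + r) = ρ_m r → ρ_c = ρ_m r / (h + r).
ρ_c = 3.28 × 6.07 km / (1.36 km + 6.07 km) = 2.68 g/cm³.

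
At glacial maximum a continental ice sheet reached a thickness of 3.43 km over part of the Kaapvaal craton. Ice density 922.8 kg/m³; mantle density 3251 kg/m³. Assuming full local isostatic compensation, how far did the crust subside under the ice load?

0.974 km

Isostatic balance requires: the ice load ρ_ice t is balanced by mantle displaced below, ρ_m s.
s = t ρ_ice / ρ_m = 3.43 km × 922.8/3251 = 0.974 km.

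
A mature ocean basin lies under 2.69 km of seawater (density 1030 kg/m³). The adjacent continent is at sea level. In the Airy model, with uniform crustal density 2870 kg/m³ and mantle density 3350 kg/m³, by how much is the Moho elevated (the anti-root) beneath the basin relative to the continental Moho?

For local isostatic compensation: replacing crust with seawater at the top is compensated by replacing crust with mantle at the base: d (ρ_c − ρ_w) = a (ρ_m − ρ_c).
a = d (ρ_c − ρ_w)/(ρ_m − ρ_c) = 2.69 km × 1840/480 = 10.3 km.

10.3 km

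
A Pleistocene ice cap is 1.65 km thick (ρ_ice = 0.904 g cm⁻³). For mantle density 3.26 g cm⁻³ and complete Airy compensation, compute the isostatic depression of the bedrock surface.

0.458 km

In Airy isostatic equilibrium: the ice load ρ_ice t is balanced by mantle displaced below, ρ_m s.
s = t ρ_ice / ρ_m = 1.65 km × 0.904/3.26 = 0.458 km.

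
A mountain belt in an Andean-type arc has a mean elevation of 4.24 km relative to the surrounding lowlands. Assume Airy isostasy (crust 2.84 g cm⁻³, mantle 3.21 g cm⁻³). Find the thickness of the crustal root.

32.5 km

By Archimedes' principle applied to the lithosphere: the weight of the topography is balanced by the buoyancy of the root, ρ_c h = (ρ_m − ρ_c) r.
r = h · ρ_c / (ρ_m − ρ_c) = 4.24 km × 2.84 / (3.21 − 2.84) = 32.5 km.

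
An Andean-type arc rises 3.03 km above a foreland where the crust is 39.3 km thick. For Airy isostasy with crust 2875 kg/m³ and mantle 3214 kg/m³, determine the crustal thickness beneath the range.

Root depth r = h ρ_c / (ρ_m − ρ_c) = 3.03 km × 2875 / 339 = 25.7 km.
Total thickness = T + h + r = 39.3 km + 3.03 km + 25.7 km = 68 km.

68 km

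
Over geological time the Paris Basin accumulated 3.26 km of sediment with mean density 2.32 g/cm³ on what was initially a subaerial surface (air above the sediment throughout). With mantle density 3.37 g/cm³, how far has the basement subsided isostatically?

2.24 km

Subaerial load: s = t ρ_sed / ρ_m = 3.26 km × 2.32/3.37 = 2.24 km.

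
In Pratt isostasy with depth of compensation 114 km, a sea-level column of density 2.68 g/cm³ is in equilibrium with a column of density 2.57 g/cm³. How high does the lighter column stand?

ρ_ref D = ρ (D + h) → h = D (ρ_ref − ρ)/ρ.
h = 114 km × (2.68 − 2.57)/2.57 = 4.88 km.

4.88 km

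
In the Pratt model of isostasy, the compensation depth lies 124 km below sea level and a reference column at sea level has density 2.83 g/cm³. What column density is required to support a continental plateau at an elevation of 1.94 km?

Pratt balance: ρ_ref D = ρ (D + h).
ρ = ρ_ref D/(D + h) = 2.83 × 124 km/(124 km + 1.94 km) = 2.79 g/cm³.

2.79 g/cm³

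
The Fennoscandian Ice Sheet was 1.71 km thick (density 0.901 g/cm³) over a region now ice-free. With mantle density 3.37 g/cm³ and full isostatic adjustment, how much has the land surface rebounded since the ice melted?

Removing the load lets mantle flow back in; uplift u satisfies ρ_ice t = ρ_m u.
u = t ρ_ice/ρ_m = 1.71 km × 0.901/3.37 = 0.457 km.

0.457 km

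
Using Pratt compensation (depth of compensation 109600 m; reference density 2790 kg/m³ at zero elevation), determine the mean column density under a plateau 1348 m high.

2760 kg/m³

Pratt balance: ρ_ref D = ρ (D + h).
ρ = ρ_ref D/(D + h) = 2790 × 109600 m/(109600 m + 1348 m) = 2760 kg/m³.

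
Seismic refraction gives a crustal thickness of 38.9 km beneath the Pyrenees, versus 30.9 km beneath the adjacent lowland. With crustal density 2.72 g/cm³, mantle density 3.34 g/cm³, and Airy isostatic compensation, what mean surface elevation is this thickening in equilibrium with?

Excess crust Δ = 38.9 km − 30.9 km = 8 km, split between elevation h and root r with h + r = Δ.
Airy balance ρ_c h = (ρ_m − ρ_c) r gives r = h ρ_c/(ρ_m − ρ_c), so h (1 + ρ_c/(ρ_m − ρ_c)) = Δ, i.e. h = Δ (ρ_m − ρ_c)/ρ_m.
h = 8 km × 0.62/3.34 = 1.49 km.

1.49 km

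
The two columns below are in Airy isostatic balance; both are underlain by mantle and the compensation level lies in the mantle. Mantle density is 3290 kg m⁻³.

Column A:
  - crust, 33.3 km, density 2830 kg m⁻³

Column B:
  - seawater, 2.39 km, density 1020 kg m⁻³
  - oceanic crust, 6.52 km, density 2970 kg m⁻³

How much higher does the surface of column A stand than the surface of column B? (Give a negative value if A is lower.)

2.37 km

For any compensation level in the mantle, the mantle terms cancel and isostasy reduces to e = (Σt_A − Σt_B) − (Σ(ρt)_A − Σ(ρt)_B) / ρ_m.
Σt_A = 33.3 km; Σt_B = 8.91 km; Σ(ρt)_A = 94239; Σ(ρt)_B = 21802.2 (in km·kg m⁻³).
e = (33.3 − 8.91) − (94239 − 21802.2) / 3290 = 2.37 km.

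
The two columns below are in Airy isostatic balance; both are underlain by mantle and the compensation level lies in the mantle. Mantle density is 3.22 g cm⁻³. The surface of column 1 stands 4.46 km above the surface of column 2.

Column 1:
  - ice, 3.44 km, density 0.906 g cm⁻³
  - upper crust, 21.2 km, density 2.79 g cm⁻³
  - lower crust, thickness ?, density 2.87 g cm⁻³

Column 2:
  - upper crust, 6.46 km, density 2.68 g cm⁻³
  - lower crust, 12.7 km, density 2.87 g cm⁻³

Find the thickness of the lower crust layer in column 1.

14.9 km

Take the compensation level at the base of the deeper column (depth z_c below the surface of column 1) and equate Σ ρ_i t_i down to z_c; mantle fills any gap and the z_c terms cancel.
Column 1: 3.44×0.906 + 21.2×2.79 + x×2.87 + (z_c − 24.64 − x)×3.22
Column 2: 4.46×0 + 6.46×2.68 + 12.7×2.87 + (z_c − 4.46 − 19.16)×3.22
The z_c×3.22 term appears on both sides and cancels. Collect the known terms of each column as K = Σ(ρt)_known − 3.22 × (depth of known layers): K_1 = 62.26464 − 3.22×24.64 = −17.07616; K_2 = 53.7618 − 3.22×(4.46 + 19.16) = −22.2946.
Balance: K_1 − x×(3.22 − 2.87) = K_2, so x = (K_1 − K_2)/(3.22 − 2.87) = 5.21844/0.35 = 14.9 km.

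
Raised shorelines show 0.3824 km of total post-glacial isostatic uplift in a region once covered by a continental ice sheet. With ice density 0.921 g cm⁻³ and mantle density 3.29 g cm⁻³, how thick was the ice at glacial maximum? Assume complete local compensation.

1.37 km

u = t ρ_ice/ρ_m → t = u ρ_m/ρ_ice = 0.3824 km × 3.29/0.921 = 1.37 km.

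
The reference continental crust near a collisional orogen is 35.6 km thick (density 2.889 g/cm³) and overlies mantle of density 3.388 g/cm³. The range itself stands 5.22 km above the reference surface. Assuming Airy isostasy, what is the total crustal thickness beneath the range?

71 km

Root depth r = h ρ_c / (ρ_m − ρ_c) = 5.22 km × 2.889 / 0.499 = 30.22 km.
Total thickness = T + h + r = 35.6 km + 5.22 km + 30.22 km = 71 km.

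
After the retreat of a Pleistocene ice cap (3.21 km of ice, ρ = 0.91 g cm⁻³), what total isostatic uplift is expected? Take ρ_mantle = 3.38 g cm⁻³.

Removing the load lets mantle flow back in; uplift u satisfies ρ_ice t = ρ_m u.
u = t ρ_ice/ρ_m = 3.21 km × 0.91/3.38 = 0.864 km.

0.864 km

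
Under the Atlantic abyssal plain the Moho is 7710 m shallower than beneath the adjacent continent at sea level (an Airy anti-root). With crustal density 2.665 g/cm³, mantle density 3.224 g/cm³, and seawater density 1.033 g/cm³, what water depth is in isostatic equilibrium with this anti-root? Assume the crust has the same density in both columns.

Replacing a thickness d of crust by seawater at the top must be balanced by replacing crust with mantle at the base: d (ρ_c − ρ_w) = a (ρ_m − ρ_c).
d = a (ρ_m − ρ_c)/(ρ_c − ρ_w) = 7710 m × 0.559/1.632 = 2640 m.

2640 m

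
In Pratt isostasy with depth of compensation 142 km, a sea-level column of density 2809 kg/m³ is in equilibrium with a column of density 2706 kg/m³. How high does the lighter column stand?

ρ_ref D = ρ (D + h) → h = D (ρ_ref − ρ)/ρ.
h = 142 km × (2809 − 2706)/2706 = 5.41 km.

5.41 km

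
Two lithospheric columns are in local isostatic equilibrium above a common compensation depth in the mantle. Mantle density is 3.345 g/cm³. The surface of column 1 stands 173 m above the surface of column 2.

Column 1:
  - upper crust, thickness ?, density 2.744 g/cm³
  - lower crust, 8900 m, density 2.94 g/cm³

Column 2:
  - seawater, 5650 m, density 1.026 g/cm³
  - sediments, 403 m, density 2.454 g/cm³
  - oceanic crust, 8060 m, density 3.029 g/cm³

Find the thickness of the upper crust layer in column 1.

Take the compensation level at the base of the deeper column (depth z_c below the surface of column 1) and equate Σ ρ_i t_i down to z_c; mantle fills any gap and the z_c terms cancel.
Column 1: x×2.744 + 8900×2.94 + (z_c − 8900 − x)×3.345
Column 2: 173×0 + 5650×1.026 + 403×2.454 + 8060×3.029 + (z_c − 173 − 14113)×3.345
The z_c×3.345 term appears on both sides and cancels. Collect the known terms of each column as K = Σ(ρt)_known − 3.345 × (depth of known layers): K_1 = 26166 − 3.345×8900 = −3604.5; K_2 = 31199.602 − 3.345×(173 + 14113) = −16587.068.
Balance: K_1 − x×(3.345 − 2.744) = K_2, so x = (K_1 − K_2)/(3.345 − 2.744) = 12982.6/0.601 = 21600 m.

21600 m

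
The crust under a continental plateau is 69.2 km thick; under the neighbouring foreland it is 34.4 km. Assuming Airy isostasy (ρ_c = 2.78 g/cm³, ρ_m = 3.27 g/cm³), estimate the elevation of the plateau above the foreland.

Excess crust Δ = 69.2 km − 34.4 km = 34.8 km, split between elevation h and root r with h + r = Δ.
Airy balance ρ_c h = (ρ_m − ρ_c) r gives r = h ρ_c/(ρ_m − ρ_c), so h (1 + ρ_c/(ρ_m − ρ_c)) = Δ, i.e. h = Δ (ρ_m − ρ_c)/ρ_m.
h = 34.8 km × 0.49/3.27 = 5.21 km.

5.21 km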